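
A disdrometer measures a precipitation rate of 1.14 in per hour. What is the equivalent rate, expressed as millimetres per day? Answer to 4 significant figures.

1.14 in/hour × 25.4 mm/in × 24 hour/day = 694.9 mm/day.

694.9 mm/day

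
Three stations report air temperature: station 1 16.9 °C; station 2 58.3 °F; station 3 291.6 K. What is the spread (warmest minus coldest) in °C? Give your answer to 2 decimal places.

3.84 °C

station 2: 58.3 °F = 14.611 °C.
station 3: 291.6 K = 18.450 °C.
Spread: 18.450 − 14.611 = 3.839 °C.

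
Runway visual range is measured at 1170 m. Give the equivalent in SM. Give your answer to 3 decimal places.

1 m = 0.000621371 SM, so 1170 × 0.000621371 = 0.727 SM.

0.727 SM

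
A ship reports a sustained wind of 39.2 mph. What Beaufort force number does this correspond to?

Beaufort force 8

39.2 mph = 17.5 m/s, which is Beaufort 8 (gale, 17.2–20.7 m/s).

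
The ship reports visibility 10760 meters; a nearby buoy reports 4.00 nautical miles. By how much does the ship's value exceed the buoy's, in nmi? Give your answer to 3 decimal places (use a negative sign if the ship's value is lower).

the ship: 10760 m = 5.80994 nmi.
Difference: 5.80994 − 4.00000 = 1.810 nmi.

1.810 nmi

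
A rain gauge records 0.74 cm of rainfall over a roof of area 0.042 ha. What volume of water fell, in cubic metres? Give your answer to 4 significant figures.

Depth: 0.74 cm × 10 = 7.4 mm.
Area: 0.042 ha = 420 m².
1 mm over 1 m² is 1 L, so volume = 7.4 × 420 = 3108 L = 3.108 m³.

3.108 cubic metres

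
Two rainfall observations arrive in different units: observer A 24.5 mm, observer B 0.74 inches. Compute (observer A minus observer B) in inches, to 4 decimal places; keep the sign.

0.2246 in

observer A: 24.5 mm = 0.964567 in.
Difference: 0.964567 − 0.740000 = 0.2246 in.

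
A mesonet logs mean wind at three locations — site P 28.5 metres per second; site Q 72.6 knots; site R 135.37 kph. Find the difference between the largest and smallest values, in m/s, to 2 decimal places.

site Q: 72.6 kt = 37.3487 m/s.
site R: 135.37 km/h = 37.6028 m/s.
Spread: 37.6028 − 28.5000 = 9.10 m/s.

9.10 m/s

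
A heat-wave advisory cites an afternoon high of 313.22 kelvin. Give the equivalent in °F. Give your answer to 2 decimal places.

104.13 °F

First to °C: 40.07 °C.
Then to °F: 104.13 °F.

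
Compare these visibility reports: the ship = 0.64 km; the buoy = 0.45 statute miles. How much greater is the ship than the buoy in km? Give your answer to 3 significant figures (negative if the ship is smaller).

the buoy: 0.45 SM = 0.724205 km.
Difference: 0.640000 − 0.724205 = -0.0842 km.

-0.0842 km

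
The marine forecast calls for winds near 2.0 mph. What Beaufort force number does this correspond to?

2.0 mph = 0.9 m/s, which is Beaufort 1 (light air, 0.3–1.5 m/s).

Beaufort force 1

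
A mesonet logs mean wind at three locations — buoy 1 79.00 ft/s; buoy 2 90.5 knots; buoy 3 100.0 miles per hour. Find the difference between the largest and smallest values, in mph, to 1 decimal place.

buoy 1: 79.00 ft/s = 53.864 mph.
buoy 2: 90.5 kt = 104.146 mph.
Spread: 104.146 − 53.864 = 50.3 mph.

50.3 mph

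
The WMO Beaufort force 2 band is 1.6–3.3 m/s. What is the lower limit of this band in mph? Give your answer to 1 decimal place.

1.6–3.3 m/s × 2.237 = 3.6–7.4 mph.

3.6 mph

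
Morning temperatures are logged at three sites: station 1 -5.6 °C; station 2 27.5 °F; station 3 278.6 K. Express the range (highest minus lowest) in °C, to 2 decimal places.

station 2: 27.5 °F = -2.500 °C.
station 3: 278.6 K = 5.450 °C.
Spread: 5.450 − (-5.600) = 11.050 °C.

11.05 °C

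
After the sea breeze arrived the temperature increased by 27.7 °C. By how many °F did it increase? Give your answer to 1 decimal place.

49.9 °F

A change of 1 °C equals a change of 1.8 °F: Δ°F = 27.7 × 1.8 = 49.9 °F.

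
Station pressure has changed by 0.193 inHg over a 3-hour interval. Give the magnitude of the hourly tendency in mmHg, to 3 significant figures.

1.63 mmHg per hour

0.193 inHg / 3 h × 25.4 mmHg/inHg = 1.63 mmHg/h.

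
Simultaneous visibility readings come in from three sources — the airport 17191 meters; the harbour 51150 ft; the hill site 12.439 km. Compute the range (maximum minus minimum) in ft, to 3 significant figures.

the airport: 17191 m = 56400.92 ft.
the hill site: 12.439 km = 40810.37 ft.
Spread: 56400.92 − 40810.37 = 15600 ft.

15600 ft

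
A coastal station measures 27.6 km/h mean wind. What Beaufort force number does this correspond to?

27.6 km/h = 7.7 m/s, which is Beaufort 4 (moderate breeze, 5.5–7.9 m/s).

Beaufort force 4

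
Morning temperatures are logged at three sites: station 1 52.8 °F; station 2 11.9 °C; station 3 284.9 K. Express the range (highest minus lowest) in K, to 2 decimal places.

0.34 K

station 1: 52.8 °F = 11.556 °C.
station 3: 284.9 K = 11.750 °C.
Spread: 11.900 − 11.556 = 0.344 °C.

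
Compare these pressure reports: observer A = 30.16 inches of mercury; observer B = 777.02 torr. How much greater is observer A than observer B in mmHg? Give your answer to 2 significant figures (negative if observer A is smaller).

observer A: 30.16 inHg = 766.06 mmHg.
Difference: 766.06 − 777.02 = -11 mmHg.

-11 mmHg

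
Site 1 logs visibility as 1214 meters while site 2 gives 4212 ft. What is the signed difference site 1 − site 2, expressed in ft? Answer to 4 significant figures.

site 1: 1214 m = 3982.940 ft.
Difference: 3982.940 − 4212.000 = -229.1 ft.

-229.1 ft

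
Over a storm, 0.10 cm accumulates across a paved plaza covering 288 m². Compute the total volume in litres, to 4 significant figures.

Depth: 0.10 cm × 10 = 1 mm.
1 mm over 1 m² is 1 L, so volume = 1 × 288 = 288 L ≈ 288.0 L.

288.0 litres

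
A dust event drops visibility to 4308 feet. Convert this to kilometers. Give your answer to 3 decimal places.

1.313 km

1 ft = 0.0003048 km, so 4308 × 0.0003048 = 1.313 km.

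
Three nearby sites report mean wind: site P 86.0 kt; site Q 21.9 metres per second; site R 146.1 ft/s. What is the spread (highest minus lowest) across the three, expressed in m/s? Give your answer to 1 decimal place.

site P: 86.0 kt = 44.242 m/s.
site R: 146.1 ft/s = 44.531 m/s.
Spread: 44.531 − 21.900 = 22.6 m/s.

22.6 m/s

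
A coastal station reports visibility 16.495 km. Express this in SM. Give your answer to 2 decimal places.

1 km = 0.621371 SM, so 16.495 × 0.621371 = 10.25 SM.

10.25 SM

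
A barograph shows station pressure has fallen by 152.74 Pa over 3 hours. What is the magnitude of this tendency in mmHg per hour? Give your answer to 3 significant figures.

152.74 Pa / 3 h × 0.00750062 mmHg/Pa = 0.382 mmHg/h.

0.382 mmHg per hour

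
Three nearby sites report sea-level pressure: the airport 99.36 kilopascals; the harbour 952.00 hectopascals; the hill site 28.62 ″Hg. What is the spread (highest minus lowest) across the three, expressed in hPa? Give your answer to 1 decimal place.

the airport: 99.36 kPa = 993.600 hPa.
the hill site: 28.62 inHg = 969.185 hPa.
Spread: 993.600 − 952.000 = 41.6 hPa.

41.6 hPa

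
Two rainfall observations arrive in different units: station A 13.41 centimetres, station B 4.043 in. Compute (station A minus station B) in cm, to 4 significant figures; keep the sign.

station B: 4.043 in = 10.26922 cm.
Difference: 13.41000 − 10.26922 = 3.141 cm.

3.141 cm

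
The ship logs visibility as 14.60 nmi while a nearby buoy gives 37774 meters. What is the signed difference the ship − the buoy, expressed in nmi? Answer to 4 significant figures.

the buoy: 37774 m = 20.39633 nmi.
Difference: 14.60000 − 20.39633 = -5.796 nmi.

-5.796 nmi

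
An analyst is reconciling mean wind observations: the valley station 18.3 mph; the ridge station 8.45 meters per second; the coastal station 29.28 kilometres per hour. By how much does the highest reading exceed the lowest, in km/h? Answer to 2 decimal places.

the valley station: 18.3 mph = 29.4510 km/h.
the ridge station: 8.45 m/s = 30.4200 km/h.
Spread: 30.4200 − 29.2800 = 1.14 km/h.

1.14 km/h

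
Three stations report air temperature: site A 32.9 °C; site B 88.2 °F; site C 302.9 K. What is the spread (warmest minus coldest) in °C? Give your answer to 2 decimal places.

3.15 °C

site B: 88.2 °F = 31.222 °C.
site C: 302.9 K = 29.750 °C.
Spread: 32.900 − 29.750 = 3.150 °C.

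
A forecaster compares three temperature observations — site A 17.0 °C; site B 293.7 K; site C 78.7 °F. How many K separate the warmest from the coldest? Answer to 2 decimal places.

8.94 K

site B: 293.7 K = 20.550 °C.
site C: 78.7 °F = 25.944 °C.
Spread: 25.944 − 17.000 = 8.944 °C.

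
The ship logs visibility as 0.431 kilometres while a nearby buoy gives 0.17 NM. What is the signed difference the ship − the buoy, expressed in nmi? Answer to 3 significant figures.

the ship: 0.431 km = 0.232721 nmi.
Difference: 0.232721 − 0.170000 = 0.0627 nmi.

0.0627 nmi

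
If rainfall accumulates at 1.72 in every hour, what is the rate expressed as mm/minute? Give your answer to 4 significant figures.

1.72 in/hour × 25.4 mm/in × 0.0166667 hour/minute = 0.7281 mm/minute.

0.7281 mm/minute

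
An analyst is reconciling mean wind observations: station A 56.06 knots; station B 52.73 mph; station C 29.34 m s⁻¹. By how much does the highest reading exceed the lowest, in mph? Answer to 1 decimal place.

station A: 56.06 kt = 64.513 mph.
station C: 29.34 m/s = 65.632 mph.
Spread: 65.632 − 52.730 = 12.9 mph.

12.9 mph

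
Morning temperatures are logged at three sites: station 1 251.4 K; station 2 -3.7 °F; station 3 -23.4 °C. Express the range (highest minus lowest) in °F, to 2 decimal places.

6.42 °F

station 1: 251.4 K = -21.750 °C.
station 2: -3.7 °F = -19.833 °C.
Spread: (-19.833) − (-23.400) = 3.567 °C = 6.42 °F.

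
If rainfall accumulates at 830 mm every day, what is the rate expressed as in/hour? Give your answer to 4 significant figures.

1.362 in/hour

830 mm/day × 0.0393701 in/mm × 0.0416667 day/hour = 1.362 in/hour.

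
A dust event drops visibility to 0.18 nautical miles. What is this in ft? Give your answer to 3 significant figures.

1 nmi = 6076.12 ft, so 0.18 × 6076.12 = 1090 ft.

1090 ft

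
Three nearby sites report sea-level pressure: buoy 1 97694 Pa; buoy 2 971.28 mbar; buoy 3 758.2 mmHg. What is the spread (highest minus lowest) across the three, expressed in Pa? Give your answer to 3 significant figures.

buoy 2: 971.28 mb = 97128.00 Pa.
buoy 3: 758.2 mmHg = 101085.03 Pa.
Spread: 101085.03 − 97128.00 = 3960 Pa.

3960 Pa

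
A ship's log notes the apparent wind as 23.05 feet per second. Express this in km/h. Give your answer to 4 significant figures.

25.29 km/h

1 ft/s = 1.09728 km/h, so 23.05 × 1.09728 = 25.29 km/h.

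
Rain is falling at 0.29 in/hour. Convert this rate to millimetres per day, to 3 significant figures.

0.29 in/hour × 25.4 mm/in × 24 hour/day = 177 mm/day.

177 mm/day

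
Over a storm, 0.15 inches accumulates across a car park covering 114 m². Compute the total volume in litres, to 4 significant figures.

434.3 litres

Depth: 0.15 in × 25.4 = 3.81 mm.
1 mm over 1 m² is 1 L, so volume = 3.81 × 114 = 434.34 L ≈ 434.3 L.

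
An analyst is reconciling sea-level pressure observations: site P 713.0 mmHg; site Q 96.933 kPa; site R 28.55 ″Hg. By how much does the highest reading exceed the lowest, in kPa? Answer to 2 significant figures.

1.9 kPa

site P: 713.0 mmHg = 95.059 kPa.
site R: 28.55 inHg = 96.681 kPa.
Spread: 96.933 − 95.059 = 1.9 kPa.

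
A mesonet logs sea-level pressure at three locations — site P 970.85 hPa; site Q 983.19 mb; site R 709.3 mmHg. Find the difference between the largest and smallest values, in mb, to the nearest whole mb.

site P: 970.85 hPa = 970.85 mb.
site R: 709.3 mmHg = 945.66 mb.
Spread: 983.19 − 945.66 = 38 mb.

38 mb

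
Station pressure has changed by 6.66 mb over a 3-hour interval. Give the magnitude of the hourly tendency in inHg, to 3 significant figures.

0.0656 inHg per hour

6.66 mb / 3 h × 0.02953 inHg/mb = 0.0656 inHg/h.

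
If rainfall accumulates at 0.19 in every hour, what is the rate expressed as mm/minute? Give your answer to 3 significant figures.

0.0804 mm/minute

0.19 in/hour × 25.4 mm/in × 0.0166667 hour/minute = 0.0804 mm/minute.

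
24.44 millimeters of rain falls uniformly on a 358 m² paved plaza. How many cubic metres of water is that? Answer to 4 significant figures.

1 mm over 1 m² is 1 L, so volume = 24.44 × 358 = 8749.52 L = 8.750 m³.

8.750 cubic metres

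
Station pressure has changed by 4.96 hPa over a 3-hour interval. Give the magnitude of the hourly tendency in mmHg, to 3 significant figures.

1.24 mmHg per hour

4.96 hPa / 3 h × 0.750062 mmHg/hPa = 1.24 mmHg/h.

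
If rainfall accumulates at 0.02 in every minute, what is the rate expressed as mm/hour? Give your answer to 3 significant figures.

30.5 mm/hour

0.02 in/minute × 25.4 mm/in × 60 minute/hour = 30.5 mm/hour.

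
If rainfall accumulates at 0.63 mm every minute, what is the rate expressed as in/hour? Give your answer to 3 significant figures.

1.49 in/hour

0.63 mm/minute × 0.0393701 in/mm × 60 minute/hour = 1.49 in/hour.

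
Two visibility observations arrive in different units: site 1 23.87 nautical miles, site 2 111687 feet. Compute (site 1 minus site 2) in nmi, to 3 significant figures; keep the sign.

site 2: 111687 ft = 18.3813 nmi.
Difference: 23.8700 − 18.3813 = 5.49 nmi.

5.49 nmi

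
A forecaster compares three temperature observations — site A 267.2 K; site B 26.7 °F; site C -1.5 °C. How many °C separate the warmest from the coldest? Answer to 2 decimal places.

4.45 °C

site A: 267.2 K = -5.950 °C.
site B: 26.7 °F = -2.944 °C.
Spread: (-1.500) − (-5.950) = 4.450 °C.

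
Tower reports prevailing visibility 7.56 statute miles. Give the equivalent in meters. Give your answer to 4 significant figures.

12170 m

1 SM = 1609.34 m, so 7.56 × 1609.34 = 12170 m.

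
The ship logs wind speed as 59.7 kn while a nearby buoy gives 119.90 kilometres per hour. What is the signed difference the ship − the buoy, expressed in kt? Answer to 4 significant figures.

the buoy: 119.90 km/h = 64.74082 kt.
Difference: 59.70000 − 64.74082 = -5.041 kt.

-5.041 kt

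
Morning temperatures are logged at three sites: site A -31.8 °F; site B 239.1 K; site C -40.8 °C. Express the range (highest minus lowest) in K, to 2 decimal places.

site A: -31.8 °F = -35.444 °C.
site B: 239.1 K = -34.050 °C.
Spread: (-34.050) − (-40.800) = 6.750 °C.

6.75 K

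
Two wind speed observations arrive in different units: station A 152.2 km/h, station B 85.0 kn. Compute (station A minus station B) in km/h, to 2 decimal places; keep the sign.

station B: 85.0 kt = 157.4200 km/h.
Difference: 152.2000 − 157.4200 = -5.22 km/h.

-5.22 km/h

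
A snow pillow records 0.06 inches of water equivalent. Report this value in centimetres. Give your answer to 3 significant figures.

1 in = 2.54 cm, so 0.06 × 2.54 = 0.152 cm.

0.152 cm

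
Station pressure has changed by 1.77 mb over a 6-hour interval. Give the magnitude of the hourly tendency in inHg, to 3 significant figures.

0.00871 inHg per hour

1.77 mb / 6 h × 0.02953 inHg/mb = 0.00871 inHg/h.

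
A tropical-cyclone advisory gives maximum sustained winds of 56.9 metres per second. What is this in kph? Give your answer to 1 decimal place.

1 m/s = 3.6 km/h, so 56.9 × 3.6 = 204.8 km/h.

204.8 km/h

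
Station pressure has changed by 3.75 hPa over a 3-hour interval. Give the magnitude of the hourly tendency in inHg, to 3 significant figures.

3.75 hPa / 3 h × 0.02953 inHg/hPa = 0.0369 inHg/h.

0.0369 inHg per hour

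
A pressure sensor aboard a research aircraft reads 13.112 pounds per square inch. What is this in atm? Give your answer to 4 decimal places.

0.8922 atm

1 psi = 0.068046 atm, so 13.112 × 0.068046 = 0.8922 atm.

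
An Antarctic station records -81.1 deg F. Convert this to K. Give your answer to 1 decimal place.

210.3 K

First to °C: -62.83 °C.
Then to K: 210.3 K.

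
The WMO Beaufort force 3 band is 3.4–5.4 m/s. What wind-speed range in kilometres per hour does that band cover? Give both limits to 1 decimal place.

3.4–5.4 m/s × 3.6 = 12.2–19.4 km/h.

12.2 to 19.4 km/h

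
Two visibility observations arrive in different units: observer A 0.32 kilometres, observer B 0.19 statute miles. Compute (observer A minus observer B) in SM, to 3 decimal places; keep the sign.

observer A: 0.32 km = 0.19884 SM.
Difference: 0.19884 − 0.19000 = 0.009 SM.

0.009 SM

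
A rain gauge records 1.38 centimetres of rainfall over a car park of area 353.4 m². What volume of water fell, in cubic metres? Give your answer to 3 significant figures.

Depth: 1.38 cm × 10 = 13.8 mm.
1 mm over 1 m² is 1 L, so volume = 13.8 × 353.4 = 4876.92 L = 4.88 m³.

4.88 cubic metres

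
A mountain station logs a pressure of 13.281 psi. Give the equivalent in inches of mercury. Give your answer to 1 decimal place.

1 psi = 2.03602 inHg, so 13.281 × 2.03602 = 27.0 inHg.

27.0 inHg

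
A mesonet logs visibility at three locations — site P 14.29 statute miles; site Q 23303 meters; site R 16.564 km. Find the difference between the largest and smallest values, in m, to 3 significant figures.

6740 m

site P: 14.29 SM = 22997.53 m.
site R: 16.564 km = 16564.00 m.
Spread: 23303.00 − 16564.00 = 6740 m.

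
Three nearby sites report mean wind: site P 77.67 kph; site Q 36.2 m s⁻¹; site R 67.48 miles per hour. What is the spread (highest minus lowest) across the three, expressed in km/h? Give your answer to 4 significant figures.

52.65 km/h

site Q: 36.2 m/s = 130.3200 km/h.
site R: 67.48 mph = 108.5985 km/h.
Spread: 130.3200 − 77.6700 = 52.65 km/h.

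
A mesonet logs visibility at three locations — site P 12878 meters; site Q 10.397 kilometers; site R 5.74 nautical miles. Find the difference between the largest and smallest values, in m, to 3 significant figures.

site Q: 10.397 km = 10397.00 m.
site R: 5.74 nmi = 10630.48 m.
Spread: 12878.00 − 10397.00 = 2480 m.

2480 m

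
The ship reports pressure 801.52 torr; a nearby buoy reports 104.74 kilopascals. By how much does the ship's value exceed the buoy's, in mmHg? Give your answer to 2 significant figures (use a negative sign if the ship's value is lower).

the buoy: 104.74 kPa = 785.61 mmHg.
Difference: 801.52 − 785.61 = 16 mmHg.

16 mmHg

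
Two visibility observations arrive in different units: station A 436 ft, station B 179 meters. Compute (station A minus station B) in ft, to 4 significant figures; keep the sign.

station B: 179 m = 587.270 ft.
Difference: 436.000 − 587.270 = -151.3 ft.

-151.3 ft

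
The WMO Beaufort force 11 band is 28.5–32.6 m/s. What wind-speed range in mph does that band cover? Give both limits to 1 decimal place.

63.8 to 72.9 mph

28.5–32.6 m/s × 2.237 = 63.8–72.9 mph.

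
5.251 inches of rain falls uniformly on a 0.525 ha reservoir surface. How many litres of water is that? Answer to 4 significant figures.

700200 litres

Depth: 5.251 in × 25.4 = 133.3754 mm.
Area: 0.525 ha = 5250 m².
1 mm over 1 m² is 1 L, so volume = 133.3754 × 5250 = 700220.85 L ≈ 700200 L.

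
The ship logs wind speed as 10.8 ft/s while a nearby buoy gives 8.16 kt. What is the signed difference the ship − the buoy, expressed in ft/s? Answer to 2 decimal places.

-2.97 ft/s

the buoy: 8.16 kt = 13.7725 ft/s.
Difference: 10.8000 − 13.7725 = -2.97 ft/s.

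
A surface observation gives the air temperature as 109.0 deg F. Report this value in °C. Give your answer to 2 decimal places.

42.78 °C

°C = (°F − 32) × 5/9 = (109.0 − 32) / 1.8 = 42.78 °C.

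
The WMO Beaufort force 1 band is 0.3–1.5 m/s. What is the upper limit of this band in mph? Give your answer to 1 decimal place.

3.4 mph

0.3–1.5 m/s × 2.237 = 0.7–3.4 mph.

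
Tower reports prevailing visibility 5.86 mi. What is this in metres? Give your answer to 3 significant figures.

1 SM = 1609.34 m, so 5.86 × 1609.34 = 9430 m.

9430 m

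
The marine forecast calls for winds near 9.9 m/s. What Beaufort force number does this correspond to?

9.9 m/s lies in the Beaufort 5 band (fresh breeze, 8.0–10.7 m/s).

Beaufort force 5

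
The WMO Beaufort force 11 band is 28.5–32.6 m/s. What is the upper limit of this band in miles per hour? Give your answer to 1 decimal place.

28.5–32.6 m/s × 2.237 = 63.8–72.9 mph.

72.9 mph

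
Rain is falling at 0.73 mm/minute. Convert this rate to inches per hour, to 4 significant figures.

0.73 mm/minute × 0.0393701 in/mm × 60 minute/hour = 1.724 in/hour.

1.724 in/hour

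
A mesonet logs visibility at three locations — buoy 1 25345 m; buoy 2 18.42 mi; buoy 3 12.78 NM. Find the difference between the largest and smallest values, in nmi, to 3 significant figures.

3.23 nmi

buoy 1: 25345 m = 13.6852 nmi.
buoy 2: 18.42 SM = 16.0065 nmi.
Spread: 16.0065 − 12.7800 = 3.23 nmi.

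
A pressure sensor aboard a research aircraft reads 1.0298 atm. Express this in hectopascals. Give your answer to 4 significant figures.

1 atm = 1013.25 hPa, so 1.0298 × 1013.25 = 1043 hPa.

1043 hPa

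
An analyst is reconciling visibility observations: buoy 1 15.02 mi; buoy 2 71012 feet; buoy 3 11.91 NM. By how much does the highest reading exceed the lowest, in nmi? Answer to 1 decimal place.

1.4 nmi

buoy 1: 15.02 SM = 13.052 nmi.
buoy 2: 71012 ft = 11.687 nmi.
Spread: 13.052 − 11.687 = 1.4 nmi.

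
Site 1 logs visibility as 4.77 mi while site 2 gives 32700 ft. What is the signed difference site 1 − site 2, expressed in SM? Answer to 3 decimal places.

-1.423 SM

site 2: 32700 ft = 6.19318 SM.
Difference: 4.77000 − 6.19318 = -1.423 SM.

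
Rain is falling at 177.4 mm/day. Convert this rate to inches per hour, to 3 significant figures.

177.4 mm/day × 0.0393701 in/mm × 0.0416667 day/hour = 0.291 in/hour.

0.291 in/hour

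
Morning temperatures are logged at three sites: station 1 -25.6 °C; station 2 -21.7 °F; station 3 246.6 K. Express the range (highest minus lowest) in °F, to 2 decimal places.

7.62 °F

station 2: -21.7 °F = -29.833 °C.
station 3: 246.6 K = -26.550 °C.
Spread: (-25.600) − (-29.833) = 4.233 °C = 7.62 °F.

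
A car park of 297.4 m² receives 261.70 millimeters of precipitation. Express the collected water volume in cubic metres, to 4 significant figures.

1 mm over 1 m² is 1 L, so volume = 261.7 × 297.4 = 77829.58 L = 77.83 m³.

77.83 cubic metres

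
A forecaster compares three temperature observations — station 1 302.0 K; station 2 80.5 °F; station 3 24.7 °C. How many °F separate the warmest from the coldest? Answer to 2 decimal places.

7.47 °F

station 1: 302.0 K = 28.850 °C.
station 2: 80.5 °F = 26.944 °C.
Spread: 28.850 − 24.700 = 4.150 °C = 7.47 °F.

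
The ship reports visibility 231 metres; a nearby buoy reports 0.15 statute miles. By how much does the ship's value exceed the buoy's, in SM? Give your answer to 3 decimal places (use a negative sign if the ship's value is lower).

-0.006 SM

the ship: 231 m = 0.14354 SM.
Difference: 0.14354 − 0.15000 = -0.006 SM.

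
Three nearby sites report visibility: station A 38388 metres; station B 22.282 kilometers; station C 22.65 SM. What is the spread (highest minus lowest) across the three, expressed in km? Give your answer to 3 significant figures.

16.1 km

station A: 38388 m = 38.388 km.
station C: 22.65 SM = 36.452 km.
Spread: 38.388 − 22.282 = 16.1 km.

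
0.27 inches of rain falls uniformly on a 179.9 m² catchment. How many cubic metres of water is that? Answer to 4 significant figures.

Depth: 0.27 in × 25.4 = 6.858 mm.
1 mm over 1 m² is 1 L, so volume = 6.858 × 179.9 = 1233.7542 L = 1.234 m³.

1.234 cubic metres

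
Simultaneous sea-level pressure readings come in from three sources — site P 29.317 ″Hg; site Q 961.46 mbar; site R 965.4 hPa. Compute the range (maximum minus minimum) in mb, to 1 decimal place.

site P: 29.317 inHg = 992.788 mb.
site R: 965.4 hPa = 965.400 mb.
Spread: 992.788 − 961.460 = 31.3 mb.

31.3 mb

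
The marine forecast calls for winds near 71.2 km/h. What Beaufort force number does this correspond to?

Beaufort force 8

71.2 km/h = 19.8 m/s, which is Beaufort 8 (gale, 17.2–20.7 m/s).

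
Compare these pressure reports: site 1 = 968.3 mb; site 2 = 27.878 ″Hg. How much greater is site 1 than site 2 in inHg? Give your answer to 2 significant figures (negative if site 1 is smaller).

0.72 inHg

site 1: 968.3 mb = 28.5939 inHg.
Difference: 28.5939 − 27.8780 = 0.72 inHg.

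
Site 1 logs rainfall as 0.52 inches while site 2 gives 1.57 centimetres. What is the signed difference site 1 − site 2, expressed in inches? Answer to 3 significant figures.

site 2: 1.57 cm = 0.618110 in.
Difference: 0.520000 − 0.618110 = -0.0981 in.

-0.0981 in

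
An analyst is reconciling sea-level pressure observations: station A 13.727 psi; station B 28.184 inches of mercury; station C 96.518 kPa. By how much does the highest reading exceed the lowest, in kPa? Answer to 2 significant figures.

1.9 kPa

station A: 13.727 psi = 94.644 kPa.
station B: 28.184 inHg = 95.442 kPa.
Spread: 96.518 − 94.644 = 1.9 kPa.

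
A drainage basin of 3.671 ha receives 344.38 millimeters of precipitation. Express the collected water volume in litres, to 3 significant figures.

Area: 3.671 ha = 36710 m².
1 mm over 1 m² is 1 L, so volume = 344.38 × 36710 = 12642190 L ≈ 12600000 L.

12600000 litres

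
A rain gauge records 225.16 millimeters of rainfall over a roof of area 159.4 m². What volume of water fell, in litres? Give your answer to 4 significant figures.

35890 litres

1 mm over 1 m² is 1 L, so volume = 225.16 × 159.4 = 35890.504 L ≈ 35890 L.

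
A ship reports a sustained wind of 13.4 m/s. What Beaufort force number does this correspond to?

Beaufort force 6

13.4 m/s lies in the Beaufort 6 band (strong breeze, 10.8–13.8 m/s).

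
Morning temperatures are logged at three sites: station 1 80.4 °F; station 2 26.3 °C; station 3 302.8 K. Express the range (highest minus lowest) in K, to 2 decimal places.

station 1: 80.4 °F = 26.889 °C.
station 3: 302.8 K = 29.650 °C.
Spread: 29.650 − 26.300 = 3.350 °C.

3.35 K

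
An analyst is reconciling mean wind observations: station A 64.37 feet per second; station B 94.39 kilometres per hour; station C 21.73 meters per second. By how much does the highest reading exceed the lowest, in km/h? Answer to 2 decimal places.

23.76 km/h

station A: 64.37 ft/s = 70.6319 km/h.
station C: 21.73 m/s = 78.2280 km/h.
Spread: 94.3900 − 70.6319 = 23.76 km/h.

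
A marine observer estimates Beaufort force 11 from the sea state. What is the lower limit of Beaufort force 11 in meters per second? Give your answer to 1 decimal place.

Beaufort 11 (violent storm) spans 28.5–32.6 m/s.

28.5 m/s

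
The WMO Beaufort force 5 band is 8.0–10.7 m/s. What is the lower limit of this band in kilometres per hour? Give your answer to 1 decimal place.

28.8 km/h

8.0–10.7 m/s × 3.6 = 28.8–38.5 km/h.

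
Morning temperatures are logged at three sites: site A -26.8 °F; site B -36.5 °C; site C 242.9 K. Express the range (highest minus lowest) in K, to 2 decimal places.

site A: -26.8 °F = -32.667 °C.
site C: 242.9 K = -30.250 °C.
Spread: (-30.250) − (-36.500) = 6.250 °C.

6.25 K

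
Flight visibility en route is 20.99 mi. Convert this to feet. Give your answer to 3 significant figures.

1 SM = 5280 ft, so 20.99 × 5280 = 111000 ft.

111000 ft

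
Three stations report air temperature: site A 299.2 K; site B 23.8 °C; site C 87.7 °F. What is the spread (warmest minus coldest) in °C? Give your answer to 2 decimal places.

site A: 299.2 K = 26.050 °C.
site C: 87.7 °F = 30.944 °C.
Spread: 30.944 − 23.800 = 7.144 °C.

7.14 °C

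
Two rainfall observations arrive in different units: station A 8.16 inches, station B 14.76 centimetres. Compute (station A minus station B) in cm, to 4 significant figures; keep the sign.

station A: 8.16 in = 20.72640 cm.
Difference: 20.72640 − 14.76000 = 5.966 cm.

5.966 cm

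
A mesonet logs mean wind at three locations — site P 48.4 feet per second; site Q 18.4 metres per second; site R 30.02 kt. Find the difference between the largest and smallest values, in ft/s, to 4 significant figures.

site Q: 18.4 m/s = 60.3675 ft/s.
site R: 30.02 kt = 50.6681 ft/s.
Spread: 60.3675 − 48.4000 = 11.97 ft/s.

11.97 ft/s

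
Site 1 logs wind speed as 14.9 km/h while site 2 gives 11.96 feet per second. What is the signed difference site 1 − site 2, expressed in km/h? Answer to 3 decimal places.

site 2: 11.96 ft/s = 13.12347 km/h.
Difference: 14.90000 − 13.12347 = 1.777 km/h.

1.777 km/h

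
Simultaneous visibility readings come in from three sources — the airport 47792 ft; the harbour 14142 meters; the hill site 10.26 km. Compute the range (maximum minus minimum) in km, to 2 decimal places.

the airport: 47792 ft = 14.5670 km.
the harbour: 14142 m = 14.1420 km.
Spread: 14.5670 − 10.2600 = 4.31 km.

4.31 km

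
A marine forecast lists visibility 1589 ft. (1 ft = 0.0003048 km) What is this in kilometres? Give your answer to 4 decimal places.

1 ft = 0.0003048 km, so 1589 × 0.0003048 = 0.4843 km.

0.4843 km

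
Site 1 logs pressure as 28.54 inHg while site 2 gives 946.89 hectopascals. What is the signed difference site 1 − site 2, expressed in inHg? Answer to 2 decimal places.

0.58 inHg

site 2: 946.89 hPa = 27.9616 inHg.
Difference: 28.5400 − 27.9616 = 0.58 inHg.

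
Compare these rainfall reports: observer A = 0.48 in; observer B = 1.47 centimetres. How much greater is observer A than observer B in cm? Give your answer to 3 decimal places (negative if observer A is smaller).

-0.251 cm

observer A: 0.48 in = 1.21920 cm.
Difference: 1.21920 − 1.47000 = -0.251 cm.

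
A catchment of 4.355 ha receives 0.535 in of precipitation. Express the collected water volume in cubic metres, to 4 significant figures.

591.8 cubic metres

Depth: 0.535 in × 25.4 = 13.589 mm.
Area: 4.355 ha = 43550 m².
1 mm over 1 m² is 1 L, so volume = 13.589 × 43550 = 591800.95 L = 591.8 m³.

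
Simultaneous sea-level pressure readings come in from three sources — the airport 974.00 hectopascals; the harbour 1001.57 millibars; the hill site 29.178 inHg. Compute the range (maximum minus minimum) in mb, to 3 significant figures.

the airport: 974.00 hPa = 974.000 mb.
the hill site: 29.178 inHg = 988.081 mb.
Spread: 1001.570 − 974.000 = 27.6 mb.

27.6 mb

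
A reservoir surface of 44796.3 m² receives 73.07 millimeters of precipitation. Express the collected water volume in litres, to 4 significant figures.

1 mm over 1 m² is 1 L, so volume = 73.07 × 44796.3 = 3273265.6 L ≈ 3273000 L.

3273000 litres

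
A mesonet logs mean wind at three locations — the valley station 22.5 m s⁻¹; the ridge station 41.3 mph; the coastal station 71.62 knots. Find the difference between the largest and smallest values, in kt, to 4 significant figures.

35.73 kt

the valley station: 22.5 m/s = 43.7365 kt.
the ridge station: 41.3 mph = 35.8887 kt.
Spread: 71.6200 − 35.8887 = 35.73 kt.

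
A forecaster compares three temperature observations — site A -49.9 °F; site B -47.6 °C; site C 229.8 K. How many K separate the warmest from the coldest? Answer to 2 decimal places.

4.25 K

site A: -49.9 °F = -45.500 °C.
site C: 229.8 K = -43.350 °C.
Spread: (-43.350) − (-47.600) = 4.250 °C.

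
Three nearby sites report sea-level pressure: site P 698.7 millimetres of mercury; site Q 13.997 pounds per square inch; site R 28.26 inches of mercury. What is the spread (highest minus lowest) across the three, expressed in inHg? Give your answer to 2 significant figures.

0.99 inHg

site P: 698.7 mmHg = 27.5079 inHg.
site Q: 13.997 psi = 28.4982 inHg.
Spread: 28.4982 − 27.5079 = 0.99 inHg.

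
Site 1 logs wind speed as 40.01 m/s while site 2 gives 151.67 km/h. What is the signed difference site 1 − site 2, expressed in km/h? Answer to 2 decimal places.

-7.63 km/h

site 1: 40.01 m/s = 144.0360 km/h.
Difference: 144.0360 − 151.6700 = -7.63 km/h.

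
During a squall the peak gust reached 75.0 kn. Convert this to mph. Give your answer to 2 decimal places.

1 kt = 1.15078 mph, so 75.0 × 1.15078 = 86.31 mph.

86.31 mph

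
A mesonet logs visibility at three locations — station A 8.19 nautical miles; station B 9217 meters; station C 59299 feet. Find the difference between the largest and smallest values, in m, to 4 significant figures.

station A: 8.19 nmi = 15167.88 m.
station C: 59299 ft = 18074.34 m.
Spread: 18074.34 − 9217.00 = 8857 m.

8857 m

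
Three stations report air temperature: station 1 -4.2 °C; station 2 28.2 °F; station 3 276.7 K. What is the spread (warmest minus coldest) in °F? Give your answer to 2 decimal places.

13.95 °F

station 2: 28.2 °F = -2.111 °C.
station 3: 276.7 K = 3.550 °C.
Spread: 3.550 − (-4.200) = 7.750 °C = 13.95 °F.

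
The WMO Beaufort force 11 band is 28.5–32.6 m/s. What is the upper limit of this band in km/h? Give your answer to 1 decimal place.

28.5–32.6 m/s × 3.6 = 102.6–117.4 km/h.

117.4 km/h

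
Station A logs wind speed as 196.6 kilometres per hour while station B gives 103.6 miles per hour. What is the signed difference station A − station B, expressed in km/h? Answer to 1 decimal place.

station B: 103.6 mph = 166.728 km/h.
Difference: 196.600 − 166.728 = 29.9 km/h.

29.9 km/h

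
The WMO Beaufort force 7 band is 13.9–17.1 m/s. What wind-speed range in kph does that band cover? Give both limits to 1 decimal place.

13.9–17.1 m/s × 3.6 = 50.0–61.6 km/h.

50.0 to 61.6 km/h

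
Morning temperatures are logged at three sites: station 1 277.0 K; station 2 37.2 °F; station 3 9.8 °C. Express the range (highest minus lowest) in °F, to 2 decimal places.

12.44 °F

station 1: 277.0 K = 3.850 °C.
station 2: 37.2 °F = 2.889 °C.
Spread: 9.800 − 2.889 = 6.911 °C = 12.44 °F.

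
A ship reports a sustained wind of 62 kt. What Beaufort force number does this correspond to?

Beaufort force 11

62 kt lies in the Beaufort 11 band (violent storm, 56–63 kt).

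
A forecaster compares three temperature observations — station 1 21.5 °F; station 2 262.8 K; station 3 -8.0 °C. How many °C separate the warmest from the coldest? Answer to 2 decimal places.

station 1: 21.5 °F = -5.833 °C.
station 2: 262.8 K = -10.350 °C.
Spread: (-5.833) − (-10.350) = 4.517 °C.

4.52 °C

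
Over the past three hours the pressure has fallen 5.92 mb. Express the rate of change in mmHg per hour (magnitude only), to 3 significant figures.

1.48 mmHg per hour

5.92 mb / 3 h × 0.750062 mmHg/mb = 1.48 mmHg/h.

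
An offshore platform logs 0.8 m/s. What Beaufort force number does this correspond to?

Beaufort force 1

0.8 m/s lies in the Beaufort 1 band (light air, 0.3–1.5 m/s).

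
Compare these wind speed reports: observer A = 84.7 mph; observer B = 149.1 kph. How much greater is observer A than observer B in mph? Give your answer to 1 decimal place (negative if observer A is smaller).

-7.9 mph

observer B: 149.1 km/h = 92.646 mph.
Difference: 84.700 − 92.646 = -7.9 mph.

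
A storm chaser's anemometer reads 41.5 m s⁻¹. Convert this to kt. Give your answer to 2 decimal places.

80.67 kt

1 m/s = 1.94384 kt, so 41.5 × 1.94384 = 80.67 kt.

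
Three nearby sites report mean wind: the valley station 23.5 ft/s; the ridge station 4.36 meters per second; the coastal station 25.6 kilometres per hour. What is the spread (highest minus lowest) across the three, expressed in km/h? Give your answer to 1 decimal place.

the valley station: 23.5 ft/s = 25.786 km/h.
the ridge station: 4.36 m/s = 15.696 km/h.
Spread: 25.786 − 15.696 = 10.1 km/h.

10.1 km/h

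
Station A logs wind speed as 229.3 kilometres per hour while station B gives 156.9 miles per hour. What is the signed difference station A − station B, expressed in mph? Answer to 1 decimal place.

station A: 229.3 km/h = 142.480 mph.
Difference: 142.480 − 156.900 = -14.4 mph.

-14.4 mph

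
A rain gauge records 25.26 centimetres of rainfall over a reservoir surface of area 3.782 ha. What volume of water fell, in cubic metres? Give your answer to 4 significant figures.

Depth: 25.26 cm × 10 = 252.6 mm.
Area: 3.782 ha = 37820 m².
1 mm over 1 m² is 1 L, so volume = 252.6 × 37820 = 9553332 L = 9553 m³.

9553 cubic metres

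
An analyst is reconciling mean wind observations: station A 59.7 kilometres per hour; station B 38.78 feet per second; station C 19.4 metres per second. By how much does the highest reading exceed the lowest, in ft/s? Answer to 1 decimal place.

24.9 ft/s

station A: 59.7 km/h = 54.407 ft/s.
station C: 19.4 m/s = 63.648 ft/s.
Spread: 63.648 − 38.780 = 24.9 ft/s.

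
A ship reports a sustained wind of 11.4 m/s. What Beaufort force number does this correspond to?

11.4 m/s lies in the Beaufort 6 band (strong breeze, 10.8–13.8 m/s).

Beaufort force 6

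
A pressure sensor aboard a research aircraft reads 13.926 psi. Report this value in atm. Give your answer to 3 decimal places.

1 psi = 0.068046 atm, so 13.926 × 0.068046 = 0.948 atm.

0.948 atm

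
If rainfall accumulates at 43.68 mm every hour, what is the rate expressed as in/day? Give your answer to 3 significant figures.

41.3 in/day

43.68 mm/hour × 0.0393701 in/mm × 24 hour/day = 41.3 in/day.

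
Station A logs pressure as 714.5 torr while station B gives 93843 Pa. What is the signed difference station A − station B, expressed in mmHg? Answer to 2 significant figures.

station B: 93843 Pa = 703.88 mmHg.
Difference: 714.50 − 703.88 = 11 mmHg.

11 mmHg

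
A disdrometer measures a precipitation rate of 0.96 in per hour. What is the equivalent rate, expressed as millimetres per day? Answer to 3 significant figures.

585 mm/day

0.96 in/hour × 25.4 mm/in × 24 hour/day = 585 mm/day.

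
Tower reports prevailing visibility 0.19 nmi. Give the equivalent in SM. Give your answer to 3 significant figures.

1 nmi = 1.15078 SM, so 0.19 × 1.15078 = 0.219 SM.

0.219 SM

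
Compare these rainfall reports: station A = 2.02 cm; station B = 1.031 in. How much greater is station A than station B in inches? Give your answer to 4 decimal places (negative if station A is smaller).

-0.2357 in

station A: 2.02 cm = 0.795276 in.
Difference: 0.795276 − 1.031000 = -0.2357 in.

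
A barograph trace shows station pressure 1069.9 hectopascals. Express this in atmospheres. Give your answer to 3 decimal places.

1 hPa = 0.000986923 atm, so 1069.9 × 0.000986923 = 1.056 atm.

1.056 atm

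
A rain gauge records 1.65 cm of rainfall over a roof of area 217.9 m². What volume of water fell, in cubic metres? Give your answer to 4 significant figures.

Depth: 1.65 cm × 10 = 16.5 mm.
1 mm over 1 m² is 1 L, so volume = 16.5 × 217.9 = 3595.35 L = 3.595 m³.

3.595 cubic metres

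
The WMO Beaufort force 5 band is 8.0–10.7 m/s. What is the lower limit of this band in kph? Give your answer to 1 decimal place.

8.0–10.7 m/s × 3.6 = 28.8–38.5 km/h.

28.8 km/h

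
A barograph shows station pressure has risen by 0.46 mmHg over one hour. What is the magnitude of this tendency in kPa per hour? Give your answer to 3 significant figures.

0.0613 kPa per hour

0.46 mmHg / 1 h × 0.133322 kPa/mmHg = 0.0613 kPa/h.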